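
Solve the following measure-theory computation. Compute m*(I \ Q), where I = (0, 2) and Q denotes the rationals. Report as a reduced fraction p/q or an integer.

The interval I = (0, 2) has m(I) = 2 - 0 = 2 (endpoints are measure-zero, so open/closed/half-open agree). Write I = (I cap Q) u (I \ Q). The rationals in I are countable, so m*(I cap Q) = 0 (cover each rational by intervals whose total length is arbitrarily small). By countable subadditivity m*(I) <= m*(I cap Q) + m*(I \ Q), hence m*(I \ Q) >= m(I) = 2. The reverse inequality m*(I \ Q) <= m*(I) = 2 is trivial since (I \ Q) is a subset of I. Therefore m*(I \ Q) = 2.

2


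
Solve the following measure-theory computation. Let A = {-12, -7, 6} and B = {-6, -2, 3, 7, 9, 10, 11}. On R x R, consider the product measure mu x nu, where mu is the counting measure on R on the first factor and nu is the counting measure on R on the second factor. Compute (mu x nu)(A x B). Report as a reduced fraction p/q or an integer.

For a measurable rectangle A x B, the product measure satisfies
  (mu x nu)(A x B) = mu(A) * nu(B).
  mu(A) = 3.
  nu(B) = 7.
  (mu x nu)(A x B) = 3 * 7 = 21.

21


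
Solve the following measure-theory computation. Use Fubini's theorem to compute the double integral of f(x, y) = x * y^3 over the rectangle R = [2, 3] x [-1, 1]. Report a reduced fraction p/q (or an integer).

f(x, y) is a tensor product of a function of x and a function of y, and both factors are bounded continuous (hence Lebesgue integrable) on the rectangle, so Fubini's theorem applies:
  integral_R f d(m x m) = (integral_a1^b1 x dx) * (integral_a2^b2 y^3 dy).
Inner integral in x: integral_{2}^{3} x dx = (3^2 - 2^2)/2
  = 5/2.
Inner integral in y: integral_{-1}^{1} y^3 dy = (1^4 - (-1)^4)/4
  = 0.
Product: (5/2) * (0) = 0.

0


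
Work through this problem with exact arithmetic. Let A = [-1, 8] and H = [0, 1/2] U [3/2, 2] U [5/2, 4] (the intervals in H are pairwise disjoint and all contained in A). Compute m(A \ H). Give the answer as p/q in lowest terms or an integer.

The ambient interval has length m(A) = 8 - (-1) = 9.
Since the holes are disjoint and sit inside A, by finite additivity
  m(H) = sum_i (b_i - a_i), and m(A \ H) = m(A) - m(H).
Computing the hole measures:
  m(H_1) = 1/2 - 0 = 1/2.
  m(H_2) = 2 - 3/2 = 1/2.
  m(H_3) = 4 - 5/2 = 3/2.
Summed: m(H) = 1/2 + 1/2 + 3/2 = 5/2.
So m(A \ H) = 9 - 5/2 = 13/2.

13/2


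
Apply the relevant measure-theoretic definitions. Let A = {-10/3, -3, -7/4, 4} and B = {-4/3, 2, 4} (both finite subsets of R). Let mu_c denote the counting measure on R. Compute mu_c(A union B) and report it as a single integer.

Counting measure on a finite set equals cardinality. By inclusion-exclusion, |A union B| = |A| + |B| - |A cap B|.
|A| = 4, |B| = 3, |A cap B| = 1.
So mu_c(A union B) = 4 + 3 - 1 = 6.

6


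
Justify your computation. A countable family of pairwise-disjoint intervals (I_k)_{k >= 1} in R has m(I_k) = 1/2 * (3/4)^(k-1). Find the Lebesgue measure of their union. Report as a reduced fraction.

By countable additivity of the Lebesgue measure on pairwise disjoint measurable sets,
  m(union_{k >= 1} I_k) = sum_{k >= 1} m(I_k) = sum_{k >= 1} a * r^(k-1),
  with a = 1/2 and r = 3/4.
Since 0 < r = 3/4 < 1, the geometric series converges:
  sum_{k >= 1} a * r^(k-1) = a / (1 - r).
  = 1/2 / (1 - 3/4)
  = 1/2 / (1/4)
  = 2.

2


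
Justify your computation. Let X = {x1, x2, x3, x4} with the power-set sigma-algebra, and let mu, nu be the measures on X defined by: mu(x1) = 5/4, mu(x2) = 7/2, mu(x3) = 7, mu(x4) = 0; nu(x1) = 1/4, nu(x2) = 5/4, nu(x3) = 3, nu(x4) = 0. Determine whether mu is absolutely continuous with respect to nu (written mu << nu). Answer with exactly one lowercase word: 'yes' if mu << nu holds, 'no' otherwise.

mu << nu means: every nu-null measurable set is also mu-null; equivalently, for every atom x, if nu({x}) = 0 then mu({x}) = 0.
Checking each atom:
  x1: nu = 1/4 > 0 -> no constraint.
  x2: nu = 5/4 > 0 -> no constraint.
  x3: nu = 3 > 0 -> no constraint.
  x4: nu = 0, mu = 0 -> consistent with mu << nu.
No atom violates the condition. Therefore mu << nu.

yes


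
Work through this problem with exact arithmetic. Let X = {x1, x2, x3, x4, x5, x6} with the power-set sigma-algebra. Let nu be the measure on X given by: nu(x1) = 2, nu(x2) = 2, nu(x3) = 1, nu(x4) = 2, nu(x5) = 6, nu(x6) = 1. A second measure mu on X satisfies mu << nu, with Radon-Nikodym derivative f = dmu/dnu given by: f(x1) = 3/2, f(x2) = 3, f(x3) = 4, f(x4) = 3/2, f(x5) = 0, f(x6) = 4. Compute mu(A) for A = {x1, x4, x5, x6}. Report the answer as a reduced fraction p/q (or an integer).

By the defining property of the Radon-Nikodym derivative, for every measurable set A,
  mu(A) = integral_A f dnu.
Since nu is a discrete measure concentrated on the atoms of X, the integral over A reduces to the sum
  mu(A) = sum_{x in A} f(x) * nu({x}).
Computing each term:
  x1: f(x1) * nu(x1) = 3/2 * 2 = 3.
  x4: f(x4) * nu(x4) = 3/2 * 2 = 3.
  x5: f(x5) * nu(x5) = 0 * 6 = 0.
  x6: f(x6) * nu(x6) = 4 * 1 = 4.
Summing: mu(A) = 3 + 3 + 0 + 4 = 10.

10


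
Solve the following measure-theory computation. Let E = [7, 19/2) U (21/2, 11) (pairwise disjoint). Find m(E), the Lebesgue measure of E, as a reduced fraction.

For pairwise disjoint intervals, m(union_i I_i) = sum_i m(I_i),
and m is invariant under swapping open/closed endpoints (single points have measure 0).
So m(E) = sum_i (b_i - a_i).
  I_1 has length 19/2 - 7 = 5/2.
  I_2 has length 11 - 21/2 = 1/2.
Summing:
  m(E) = 5/2 + 1/2 = 3.

3


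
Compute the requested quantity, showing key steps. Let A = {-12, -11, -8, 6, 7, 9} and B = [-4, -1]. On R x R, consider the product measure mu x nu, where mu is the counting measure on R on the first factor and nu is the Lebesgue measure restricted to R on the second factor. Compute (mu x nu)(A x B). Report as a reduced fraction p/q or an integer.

For a measurable rectangle A x B, the product measure satisfies
  (mu x nu)(A x B) = mu(A) * nu(B).
  mu(A) = 6.
  nu(B) = 3.
  (mu x nu)(A x B) = 6 * 3 = 18.

18


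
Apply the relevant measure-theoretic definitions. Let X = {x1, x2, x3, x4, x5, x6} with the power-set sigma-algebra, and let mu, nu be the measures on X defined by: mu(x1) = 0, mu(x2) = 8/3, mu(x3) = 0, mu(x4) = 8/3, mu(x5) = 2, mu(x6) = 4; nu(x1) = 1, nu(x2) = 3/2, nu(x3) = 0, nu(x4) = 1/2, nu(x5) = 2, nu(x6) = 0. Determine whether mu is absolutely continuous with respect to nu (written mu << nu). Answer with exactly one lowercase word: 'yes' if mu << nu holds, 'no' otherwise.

mu << nu means: every nu-null measurable set is also mu-null; equivalently, for every atom x, if nu({x}) = 0 then mu({x}) = 0.
Checking each atom:
  x1: nu = 1 > 0 -> no constraint.
  x2: nu = 3/2 > 0 -> no constraint.
  x3: nu = 0, mu = 0 -> consistent with mu << nu.
  x4: nu = 1/2 > 0 -> no constraint.
  x5: nu = 2 > 0 -> no constraint.
  x6: nu = 0, mu = 4 > 0 -> violates mu << nu.
The atom(s) x6 violate the condition (nu = 0 but mu > 0). Therefore mu is NOT absolutely continuous w.r.t. nu.

no


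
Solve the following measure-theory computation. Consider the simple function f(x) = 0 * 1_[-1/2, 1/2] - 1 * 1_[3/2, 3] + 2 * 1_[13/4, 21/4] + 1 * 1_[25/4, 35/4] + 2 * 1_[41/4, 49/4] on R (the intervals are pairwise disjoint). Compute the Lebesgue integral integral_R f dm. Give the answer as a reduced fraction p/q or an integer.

For a simple function f = sum_i c_i * 1_{A_i} with disjoint A_i,
  integral f dm = sum_i c_i * m(A_i).
Lengths of the A_i:
  m(A_1) = 1/2 - (-1/2) = 1.
  m(A_2) = 3 - 3/2 = 3/2.
  m(A_3) = 21/4 - 13/4 = 2.
  m(A_4) = 35/4 - 25/4 = 5/2.
  m(A_5) = 49/4 - 41/4 = 2.
Contributions c_i * m(A_i):
  (0) * (1) = 0.
  (-1) * (3/2) = -3/2.
  (2) * (2) = 4.
  (1) * (5/2) = 5/2.
  (2) * (2) = 4.
Total: 0 - 3/2 + 4 + 5/2 + 4 = 9.

9


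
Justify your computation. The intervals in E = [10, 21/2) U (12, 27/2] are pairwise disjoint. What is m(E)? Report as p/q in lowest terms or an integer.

For pairwise disjoint intervals, m(union_i I_i) = sum_i m(I_i),
and m is invariant under swapping open/closed endpoints (single points have measure 0).
So m(E) = sum_i (b_i - a_i).
  I_1 has length 21/2 - 10 = 1/2.
  I_2 has length 27/2 - 12 = 3/2.
Summing:
  m(E) = 1/2 + 3/2 = 2.

2


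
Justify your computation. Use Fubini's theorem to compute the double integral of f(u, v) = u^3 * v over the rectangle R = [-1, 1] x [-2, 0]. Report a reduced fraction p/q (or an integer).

f(u, v) is a tensor product of a function of u and a function of v, and both factors are bounded continuous (hence Lebesgue integrable) on the rectangle, so Fubini's theorem applies:
  integral_R f d(m x m) = (integral_a1^b1 u^3 du) * (integral_a2^b2 v dv).
Inner integral in u: integral_{-1}^{1} u^3 du = (1^4 - (-1)^4)/4
  = 0.
Inner integral in v: integral_{-2}^{0} v dv = (0^2 - (-2)^2)/2
  = -2.
Product: (0) * (-2) = 0.

0


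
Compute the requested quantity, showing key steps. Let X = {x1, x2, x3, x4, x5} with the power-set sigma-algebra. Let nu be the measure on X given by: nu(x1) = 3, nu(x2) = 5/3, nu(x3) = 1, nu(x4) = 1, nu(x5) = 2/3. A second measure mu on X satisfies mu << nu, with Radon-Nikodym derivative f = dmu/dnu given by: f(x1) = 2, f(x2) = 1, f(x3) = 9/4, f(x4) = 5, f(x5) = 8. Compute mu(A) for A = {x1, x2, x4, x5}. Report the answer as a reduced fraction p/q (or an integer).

By the defining property of the Radon-Nikodym derivative, for every measurable set A,
  mu(A) = integral_A f dnu.
Since nu is a discrete measure concentrated on the atoms of X, the integral over A reduces to the sum
  mu(A) = sum_{x in A} f(x) * nu({x}).
Computing each term:
  x1: f(x1) * nu(x1) = 2 * 3 = 6.
  x2: f(x2) * nu(x2) = 1 * 5/3 = 5/3.
  x4: f(x4) * nu(x4) = 5 * 1 = 5.
  x5: f(x5) * nu(x5) = 8 * 2/3 = 16/3.
Summing: mu(A) = 6 + 5/3 + 5 + 16/3 = 18.

18


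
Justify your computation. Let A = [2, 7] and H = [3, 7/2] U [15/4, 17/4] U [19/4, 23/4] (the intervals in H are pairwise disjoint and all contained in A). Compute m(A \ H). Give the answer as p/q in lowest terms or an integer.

The ambient interval has length m(A) = 7 - 2 = 5.
Since the holes are disjoint and sit inside A, by finite additivity
  m(H) = sum_i (b_i - a_i), and m(A \ H) = m(A) - m(H).
Computing the hole measures:
  m(H_1) = 7/2 - 3 = 1/2.
  m(H_2) = 17/4 - 15/4 = 1/2.
  m(H_3) = 23/4 - 19/4 = 1.
Summed: m(H) = 1/2 + 1/2 + 1 = 2.
So m(A \ H) = 5 - 2 = 3.

3


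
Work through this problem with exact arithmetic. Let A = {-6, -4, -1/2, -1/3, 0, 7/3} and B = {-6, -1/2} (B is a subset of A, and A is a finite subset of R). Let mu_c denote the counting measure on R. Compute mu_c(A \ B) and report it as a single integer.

Counting measure assigns mu_c(E) = |E| (number of elements) when E is finite. For B subset A, A \ B is the set of elements of A not in B, so |A \ B| = |A| - |B|.
|A| = 6, |B| = 2, so mu_c(A \ B) = 6 - 2 = 4.

4


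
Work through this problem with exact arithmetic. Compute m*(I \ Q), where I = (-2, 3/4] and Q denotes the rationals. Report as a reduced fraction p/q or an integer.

The interval I = (-2, 3/4] has m(I) = 3/4 - (-2) = 11/4 (endpoints are measure-zero, so open/closed/half-open agree). Write I = (I cap Q) u (I \ Q). The rationals in I are countable, so m*(I cap Q) = 0 (cover each rational by intervals whose total length is arbitrarily small). By countable subadditivity m*(I) <= m*(I cap Q) + m*(I \ Q), hence m*(I \ Q) >= m(I) = 11/4. The reverse inequality m*(I \ Q) <= m*(I) = 11/4 is trivial since (I \ Q) is a subset of I. Therefore m*(I \ Q) = 11/4.

11/4


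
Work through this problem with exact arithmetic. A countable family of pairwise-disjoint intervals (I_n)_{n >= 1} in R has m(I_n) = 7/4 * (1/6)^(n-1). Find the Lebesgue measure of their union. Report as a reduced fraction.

By countable additivity of the Lebesgue measure on pairwise disjoint measurable sets,
  m(union_{n >= 1} I_n) = sum_{n >= 1} m(I_n) = sum_{n >= 1} a * r^(n-1),
  with a = 7/4 and r = 1/6.
Since 0 < r = 1/6 < 1, the geometric series converges:
  sum_{n >= 1} a * r^(n-1) = a / (1 - r).
  = 7/4 / (1 - 1/6)
  = 7/4 / (5/6)
  = 21/10.

21/10


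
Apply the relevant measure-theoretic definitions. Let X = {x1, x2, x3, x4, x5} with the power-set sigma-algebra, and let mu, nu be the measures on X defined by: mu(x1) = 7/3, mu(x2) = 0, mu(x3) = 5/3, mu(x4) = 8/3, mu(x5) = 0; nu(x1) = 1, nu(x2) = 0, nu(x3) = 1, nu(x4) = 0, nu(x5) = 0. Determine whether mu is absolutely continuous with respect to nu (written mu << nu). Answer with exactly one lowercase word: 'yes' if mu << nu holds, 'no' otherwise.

mu << nu means: every nu-null measurable set is also mu-null; equivalently, for every atom x, if nu({x}) = 0 then mu({x}) = 0.
Checking each atom:
  x1: nu = 1 > 0 -> no constraint.
  x2: nu = 0, mu = 0 -> consistent with mu << nu.
  x3: nu = 1 > 0 -> no constraint.
  x4: nu = 0, mu = 8/3 > 0 -> violates mu << nu.
  x5: nu = 0, mu = 0 -> consistent with mu << nu.
The atom(s) x4 violate the condition (nu = 0 but mu > 0). Therefore mu is NOT absolutely continuous w.r.t. nu.

no


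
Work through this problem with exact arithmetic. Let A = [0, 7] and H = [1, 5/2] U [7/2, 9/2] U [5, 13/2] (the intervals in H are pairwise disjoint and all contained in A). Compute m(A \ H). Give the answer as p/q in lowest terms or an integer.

The ambient interval has length m(A) = 7 - 0 = 7.
Since the holes are disjoint and sit inside A, by finite additivity
  m(H) = sum_i (b_i - a_i), and m(A \ H) = m(A) - m(H).
Computing the hole measures:
  m(H_1) = 5/2 - 1 = 3/2.
  m(H_2) = 9/2 - 7/2 = 1.
  m(H_3) = 13/2 - 5 = 3/2.
Summed: m(H) = 3/2 + 1 + 3/2 = 4.
So m(A \ H) = 7 - 4 = 3.

3


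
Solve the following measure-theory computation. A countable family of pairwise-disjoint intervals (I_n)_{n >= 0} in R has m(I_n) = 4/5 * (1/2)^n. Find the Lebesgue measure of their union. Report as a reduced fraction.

By countable additivity of the Lebesgue measure on pairwise disjoint measurable sets,
  m(union_{n >= 0} I_n) = sum_{n >= 0} m(I_n) = sum_{n >= 0} a * r^n,
  with a = 4/5 and r = 1/2.
Since 0 < r = 1/2 < 1, the geometric series converges:
  sum_{n >= 0} a * r^n = a / (1 - r).
  = 4/5 / (1 - 1/2)
  = 4/5 / (1/2)
  = 8/5.

8/5


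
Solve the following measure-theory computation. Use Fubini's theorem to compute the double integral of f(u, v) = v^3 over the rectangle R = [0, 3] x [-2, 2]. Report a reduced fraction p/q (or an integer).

f(u, v) is a tensor product of a function of u and a function of v, and both factors are bounded continuous (hence Lebesgue integrable) on the rectangle, so Fubini's theorem applies:
  integral_R f d(m x m) = (integral_a1^b1 1 du) * (integral_a2^b2 v^3 dv).
Inner integral in u: integral_{0}^{3} 1 du = (3^1 - 0^1)/1
  = 3.
Inner integral in v: integral_{-2}^{2} v^3 dv = (2^4 - (-2)^4)/4
  = 0.
Product: (3) * (0) = 0.

0


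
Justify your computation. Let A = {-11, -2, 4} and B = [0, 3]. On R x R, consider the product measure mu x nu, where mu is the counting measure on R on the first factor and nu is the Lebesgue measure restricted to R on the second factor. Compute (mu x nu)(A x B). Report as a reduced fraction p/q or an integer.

For a measurable rectangle A x B, the product measure satisfies
  (mu x nu)(A x B) = mu(A) * nu(B).
  mu(A) = 3.
  nu(B) = 3.
  (mu x nu)(A x B) = 3 * 3 = 9.

9


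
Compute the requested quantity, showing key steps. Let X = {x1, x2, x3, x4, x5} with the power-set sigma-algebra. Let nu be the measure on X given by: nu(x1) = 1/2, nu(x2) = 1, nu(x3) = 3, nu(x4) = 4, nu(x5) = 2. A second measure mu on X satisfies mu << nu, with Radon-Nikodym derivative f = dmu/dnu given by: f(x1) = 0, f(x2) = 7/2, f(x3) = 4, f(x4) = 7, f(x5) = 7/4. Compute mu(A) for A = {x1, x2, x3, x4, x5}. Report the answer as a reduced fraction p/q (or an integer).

By the defining property of the Radon-Nikodym derivative, for every measurable set A,
  mu(A) = integral_A f dnu.
Since nu is a discrete measure concentrated on the atoms of X, the integral over A reduces to the sum
  mu(A) = sum_{x in A} f(x) * nu({x}).
Computing each term:
  x1: f(x1) * nu(x1) = 0 * 1/2 = 0.
  x2: f(x2) * nu(x2) = 7/2 * 1 = 7/2.
  x3: f(x3) * nu(x3) = 4 * 3 = 12.
  x4: f(x4) * nu(x4) = 7 * 4 = 28.
  x5: f(x5) * nu(x5) = 7/4 * 2 = 7/2.
Summing: mu(A) = 0 + 7/2 + 12 + 28 + 7/2 = 47.

47


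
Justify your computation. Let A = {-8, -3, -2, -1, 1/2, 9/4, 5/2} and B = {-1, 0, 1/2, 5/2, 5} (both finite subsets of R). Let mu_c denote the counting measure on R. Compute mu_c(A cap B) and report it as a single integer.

Counting measure on a finite set equals cardinality. mu_c(A cap B) = |A cap B| (elements appearing in both).
Enumerating the elements of A that also lie in B gives 3 element(s).
So mu_c(A cap B) = 3.

3


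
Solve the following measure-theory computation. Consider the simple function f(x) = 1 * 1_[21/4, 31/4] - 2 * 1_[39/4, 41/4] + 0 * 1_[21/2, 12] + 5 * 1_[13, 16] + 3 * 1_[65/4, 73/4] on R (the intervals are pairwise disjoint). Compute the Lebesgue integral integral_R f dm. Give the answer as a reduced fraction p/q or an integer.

For a simple function f = sum_i c_i * 1_{A_i} with disjoint A_i,
  integral f dm = sum_i c_i * m(A_i).
Lengths of the A_i:
  m(A_1) = 31/4 - 21/4 = 5/2.
  m(A_2) = 41/4 - 39/4 = 1/2.
  m(A_3) = 12 - 21/2 = 3/2.
  m(A_4) = 16 - 13 = 3.
  m(A_5) = 73/4 - 65/4 = 2.
Contributions c_i * m(A_i):
  (1) * (5/2) = 5/2.
  (-2) * (1/2) = -1.
  (0) * (3/2) = 0.
  (5) * (3) = 15.
  (3) * (2) = 6.
Total: 5/2 - 1 + 0 + 15 + 6 = 45/2.

45/2


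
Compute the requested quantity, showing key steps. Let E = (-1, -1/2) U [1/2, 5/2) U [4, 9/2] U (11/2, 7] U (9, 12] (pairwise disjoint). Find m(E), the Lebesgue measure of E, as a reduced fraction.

For pairwise disjoint intervals, m(union_i I_i) = sum_i m(I_i),
and m is invariant under swapping open/closed endpoints (single points have measure 0).
So m(E) = sum_i (b_i - a_i).
  I_1 has length -1/2 - (-1) = 1/2.
  I_2 has length 5/2 - 1/2 = 2.
  I_3 has length 9/2 - 4 = 1/2.
  I_4 has length 7 - 11/2 = 3/2.
  I_5 has length 12 - 9 = 3.
Summing:
  m(E) = 1/2 + 2 + 1/2 + 3/2 + 3 = 15/2.

15/2


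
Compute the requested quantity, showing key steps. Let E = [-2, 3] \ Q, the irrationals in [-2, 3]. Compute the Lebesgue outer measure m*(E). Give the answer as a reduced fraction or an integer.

The interval I = [-2, 3] has m(I) = 3 - (-2) = 5 (endpoints are measure-zero, so open/closed/half-open agree). Write I = (I cap Q) u (I \ Q). The rationals in I are countable, so m*(I cap Q) = 0 (cover each rational by intervals whose total length is arbitrarily small). By countable subadditivity m*(I) <= m*(I cap Q) + m*(I \ Q), hence m*(I \ Q) >= m(I) = 5. The reverse inequality m*(I \ Q) <= m*(I) = 5 is trivial since (I \ Q) is a subset of I. Therefore m*(I \ Q) = 5.

5


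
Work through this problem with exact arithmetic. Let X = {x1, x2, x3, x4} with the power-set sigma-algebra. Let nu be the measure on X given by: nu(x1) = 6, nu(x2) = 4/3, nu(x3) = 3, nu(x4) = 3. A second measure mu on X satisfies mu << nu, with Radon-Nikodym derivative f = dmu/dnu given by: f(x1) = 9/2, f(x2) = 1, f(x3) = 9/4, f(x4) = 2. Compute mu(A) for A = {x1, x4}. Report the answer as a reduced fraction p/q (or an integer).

By the defining property of the Radon-Nikodym derivative, for every measurable set A,
  mu(A) = integral_A f dnu.
Since nu is a discrete measure concentrated on the atoms of X, the integral over A reduces to the sum
  mu(A) = sum_{x in A} f(x) * nu({x}).
Computing each term:
  x1: f(x1) * nu(x1) = 9/2 * 6 = 27.
  x4: f(x4) * nu(x4) = 2 * 3 = 6.
Summing: mu(A) = 27 + 6 = 33.

33


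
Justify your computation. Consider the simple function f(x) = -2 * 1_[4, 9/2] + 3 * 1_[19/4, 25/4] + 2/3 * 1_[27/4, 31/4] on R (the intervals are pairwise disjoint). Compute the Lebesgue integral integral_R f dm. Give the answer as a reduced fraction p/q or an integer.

For a simple function f = sum_i c_i * 1_{A_i} with disjoint A_i,
  integral f dm = sum_i c_i * m(A_i).
Lengths of the A_i:
  m(A_1) = 9/2 - 4 = 1/2.
  m(A_2) = 25/4 - 19/4 = 3/2.
  m(A_3) = 31/4 - 27/4 = 1.
Contributions c_i * m(A_i):
  (-2) * (1/2) = -1.
  (3) * (3/2) = 9/2.
  (2/3) * (1) = 2/3.
Total: -1 + 9/2 + 2/3 = 25/6.

25/6


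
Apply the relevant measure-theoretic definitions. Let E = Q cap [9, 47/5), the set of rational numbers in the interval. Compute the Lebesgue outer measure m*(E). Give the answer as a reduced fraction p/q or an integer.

E = Q cap [9, 47/5) is a subset of Q, which is countable. Enumerate Q = {q_1, q_2, ...}; for any eps > 0, cover q_k by the open interval (q_k - eps/2^(k+1), q_k + eps/2^(k+1)), of length eps/2^k. The total cover length is sum_{k>=1} eps/2^k = eps. Hence m*(E) <= m*(Q) <= eps for every eps > 0, and since outer measure is non-negative, m*(E) = 0.

0


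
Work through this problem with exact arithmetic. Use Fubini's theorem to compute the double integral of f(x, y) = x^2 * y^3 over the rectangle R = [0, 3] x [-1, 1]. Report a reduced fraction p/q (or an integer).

f(x, y) is a tensor product of a function of x and a function of y, and both factors are bounded continuous (hence Lebesgue integrable) on the rectangle, so Fubini's theorem applies:
  integral_R f d(m x m) = (integral_a1^b1 x^2 dx) * (integral_a2^b2 y^3 dy).
Inner integral in x: integral_{0}^{3} x^2 dx = (3^3 - 0^3)/3
  = 9.
Inner integral in y: integral_{-1}^{1} y^3 dy = (1^4 - (-1)^4)/4
  = 0.
Product: (9) * (0) = 0.

0


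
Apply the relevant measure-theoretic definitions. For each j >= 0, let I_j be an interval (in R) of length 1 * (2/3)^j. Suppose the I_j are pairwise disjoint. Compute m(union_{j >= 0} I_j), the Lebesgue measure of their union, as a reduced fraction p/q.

By countable additivity of the Lebesgue measure on pairwise disjoint measurable sets,
  m(union_{j >= 0} I_j) = sum_{j >= 0} m(I_j) = sum_{j >= 0} a * r^j,
  with a = 1 and r = 2/3.
Since 0 < r = 2/3 < 1, the geometric series converges:
  sum_{j >= 0} a * r^j = a / (1 - r).
  = 1 / (1 - 2/3)
  = 1 / (1/3)
  = 3.

3


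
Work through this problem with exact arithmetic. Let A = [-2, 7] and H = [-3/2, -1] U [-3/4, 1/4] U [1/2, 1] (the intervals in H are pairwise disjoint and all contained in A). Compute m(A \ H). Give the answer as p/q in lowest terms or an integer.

The ambient interval has length m(A) = 7 - (-2) = 9.
Since the holes are disjoint and sit inside A, by finite additivity
  m(H) = sum_i (b_i - a_i), and m(A \ H) = m(A) - m(H).
Computing the hole measures:
  m(H_1) = -1 - (-3/2) = 1/2.
  m(H_2) = 1/4 - (-3/4) = 1.
  m(H_3) = 1 - 1/2 = 1/2.
Summed: m(H) = 1/2 + 1 + 1/2 = 2.
So m(A \ H) = 9 - 2 = 7.

7


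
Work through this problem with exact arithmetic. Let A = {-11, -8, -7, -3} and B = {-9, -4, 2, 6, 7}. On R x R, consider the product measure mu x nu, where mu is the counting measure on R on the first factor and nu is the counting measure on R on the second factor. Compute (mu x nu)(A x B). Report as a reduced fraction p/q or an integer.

For a measurable rectangle A x B, the product measure satisfies
  (mu x nu)(A x B) = mu(A) * nu(B).
  mu(A) = 4.
  nu(B) = 5.
  (mu x nu)(A x B) = 4 * 5 = 20.

20


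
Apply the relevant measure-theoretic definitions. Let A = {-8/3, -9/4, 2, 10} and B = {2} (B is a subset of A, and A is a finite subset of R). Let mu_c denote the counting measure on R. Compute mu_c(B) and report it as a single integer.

Counting measure assigns mu_c(E) = |E| (number of elements) when E is finite.
B has 1 element(s), so mu_c(B) = 1.

1


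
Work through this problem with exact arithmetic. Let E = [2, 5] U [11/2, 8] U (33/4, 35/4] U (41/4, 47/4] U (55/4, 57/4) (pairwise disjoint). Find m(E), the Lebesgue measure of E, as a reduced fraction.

For pairwise disjoint intervals, m(union_i I_i) = sum_i m(I_i),
and m is invariant under swapping open/closed endpoints (single points have measure 0).
So m(E) = sum_i (b_i - a_i).
  I_1 has length 5 - 2 = 3.
  I_2 has length 8 - 11/2 = 5/2.
  I_3 has length 35/4 - 33/4 = 1/2.
  I_4 has length 47/4 - 41/4 = 3/2.
  I_5 has length 57/4 - 55/4 = 1/2.
Summing:
  m(E) = 3 + 5/2 + 1/2 + 3/2 + 1/2 = 8.

8


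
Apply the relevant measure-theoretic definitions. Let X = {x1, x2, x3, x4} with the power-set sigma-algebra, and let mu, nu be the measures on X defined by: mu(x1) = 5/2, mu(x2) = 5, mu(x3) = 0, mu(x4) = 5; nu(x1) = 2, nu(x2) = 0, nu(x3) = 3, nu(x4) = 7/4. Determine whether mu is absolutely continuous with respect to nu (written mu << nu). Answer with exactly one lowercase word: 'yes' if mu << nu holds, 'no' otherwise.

mu << nu means: every nu-null measurable set is also mu-null; equivalently, for every atom x, if nu({x}) = 0 then mu({x}) = 0.
Checking each atom:
  x1: nu = 2 > 0 -> no constraint.
  x2: nu = 0, mu = 5 > 0 -> violates mu << nu.
  x3: nu = 3 > 0 -> no constraint.
  x4: nu = 7/4 > 0 -> no constraint.
The atom(s) x2 violate the condition (nu = 0 but mu > 0). Therefore mu is NOT absolutely continuous w.r.t. nu.

no


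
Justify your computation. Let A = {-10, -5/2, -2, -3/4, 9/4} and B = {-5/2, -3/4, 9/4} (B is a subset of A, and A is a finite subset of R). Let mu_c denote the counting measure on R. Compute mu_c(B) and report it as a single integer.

Counting measure assigns mu_c(E) = |E| (number of elements) when E is finite.
B has 3 element(s), so mu_c(B) = 3.

3


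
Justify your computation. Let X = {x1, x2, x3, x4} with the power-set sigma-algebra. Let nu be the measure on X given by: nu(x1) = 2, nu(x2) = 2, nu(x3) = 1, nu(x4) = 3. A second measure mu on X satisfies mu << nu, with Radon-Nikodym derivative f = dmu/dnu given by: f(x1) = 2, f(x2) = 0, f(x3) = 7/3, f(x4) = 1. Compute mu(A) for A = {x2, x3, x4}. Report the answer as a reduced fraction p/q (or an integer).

By the defining property of the Radon-Nikodym derivative, for every measurable set A,
  mu(A) = integral_A f dnu.
Since nu is a discrete measure concentrated on the atoms of X, the integral over A reduces to the sum
  mu(A) = sum_{x in A} f(x) * nu({x}).
Computing each term:
  x2: f(x2) * nu(x2) = 0 * 2 = 0.
  x3: f(x3) * nu(x3) = 7/3 * 1 = 7/3.
  x4: f(x4) * nu(x4) = 1 * 3 = 3.
Summing: mu(A) = 0 + 7/3 + 3 = 16/3.

16/3


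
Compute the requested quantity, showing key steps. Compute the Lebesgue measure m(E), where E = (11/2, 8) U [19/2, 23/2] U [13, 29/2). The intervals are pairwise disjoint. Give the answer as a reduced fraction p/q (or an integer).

For pairwise disjoint intervals, m(union_i I_i) = sum_i m(I_i),
and m is invariant under swapping open/closed endpoints (single points have measure 0).
So m(E) = sum_i (b_i - a_i).
  I_1 has length 8 - 11/2 = 5/2.
  I_2 has length 23/2 - 19/2 = 2.
  I_3 has length 29/2 - 13 = 3/2.
Summing:
  m(E) = 5/2 + 2 + 3/2 = 6.

6


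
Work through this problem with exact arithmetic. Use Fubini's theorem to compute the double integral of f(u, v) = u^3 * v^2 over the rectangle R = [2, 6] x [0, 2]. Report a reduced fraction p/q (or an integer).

f(u, v) is a tensor product of a function of u and a function of v, and both factors are bounded continuous (hence Lebesgue integrable) on the rectangle, so Fubini's theorem applies:
  integral_R f d(m x m) = (integral_a1^b1 u^3 du) * (integral_a2^b2 v^2 dv).
Inner integral in u: integral_{2}^{6} u^3 du = (6^4 - 2^4)/4
  = 320.
Inner integral in v: integral_{0}^{2} v^2 dv = (2^3 - 0^3)/3
  = 8/3.
Product: (320) * (8/3) = 2560/3.

2560/3


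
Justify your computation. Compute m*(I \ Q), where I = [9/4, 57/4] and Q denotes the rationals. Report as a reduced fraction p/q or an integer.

The interval I = [9/4, 57/4] has m(I) = 57/4 - 9/4 = 12 (endpoints are measure-zero, so open/closed/half-open agree). Write I = (I cap Q) u (I \ Q). The rationals in I are countable, so m*(I cap Q) = 0 (cover each rational by intervals whose total length is arbitrarily small). By countable subadditivity m*(I) <= m*(I cap Q) + m*(I \ Q), hence m*(I \ Q) >= m(I) = 12. The reverse inequality m*(I \ Q) <= m*(I) = 12 is trivial since (I \ Q) is a subset of I. Therefore m*(I \ Q) = 12.

12


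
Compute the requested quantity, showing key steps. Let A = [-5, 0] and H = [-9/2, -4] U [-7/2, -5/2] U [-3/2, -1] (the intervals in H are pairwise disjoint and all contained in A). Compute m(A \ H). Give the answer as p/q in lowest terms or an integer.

The ambient interval has length m(A) = 0 - (-5) = 5.
Since the holes are disjoint and sit inside A, by finite additivity
  m(H) = sum_i (b_i - a_i), and m(A \ H) = m(A) - m(H).
Computing the hole measures:
  m(H_1) = -4 - (-9/2) = 1/2.
  m(H_2) = -5/2 - (-7/2) = 1.
  m(H_3) = -1 - (-3/2) = 1/2.
Summed: m(H) = 1/2 + 1 + 1/2 = 2.
So m(A \ H) = 5 - 2 = 3.

3


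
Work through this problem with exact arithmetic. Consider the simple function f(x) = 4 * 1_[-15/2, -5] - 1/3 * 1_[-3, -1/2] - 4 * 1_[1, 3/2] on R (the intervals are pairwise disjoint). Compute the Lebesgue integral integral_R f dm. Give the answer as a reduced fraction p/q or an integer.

For a simple function f = sum_i c_i * 1_{A_i} with disjoint A_i,
  integral f dm = sum_i c_i * m(A_i).
Lengths of the A_i:
  m(A_1) = -5 - (-15/2) = 5/2.
  m(A_2) = -1/2 - (-3) = 5/2.
  m(A_3) = 3/2 - 1 = 1/2.
Contributions c_i * m(A_i):
  (4) * (5/2) = 10.
  (-1/3) * (5/2) = -5/6.
  (-4) * (1/2) = -2.
Total: 10 - 5/6 - 2 = 43/6.

43/6


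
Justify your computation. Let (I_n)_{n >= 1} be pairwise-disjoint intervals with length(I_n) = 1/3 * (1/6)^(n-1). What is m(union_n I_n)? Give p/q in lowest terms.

By countable additivity of the Lebesgue measure on pairwise disjoint measurable sets,
  m(union_{n >= 1} I_n) = sum_{n >= 1} m(I_n) = sum_{n >= 1} a * r^(n-1),
  with a = 1/3 and r = 1/6.
Since 0 < r = 1/6 < 1, the geometric series converges:
  sum_{n >= 1} a * r^(n-1) = a / (1 - r).
  = 1/3 / (1 - 1/6)
  = 1/3 / (5/6)
  = 2/5.

2/5


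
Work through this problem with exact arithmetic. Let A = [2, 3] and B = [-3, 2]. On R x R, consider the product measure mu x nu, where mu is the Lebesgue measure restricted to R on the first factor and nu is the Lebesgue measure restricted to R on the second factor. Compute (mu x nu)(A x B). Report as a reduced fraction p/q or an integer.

For a measurable rectangle A x B, the product measure satisfies
  (mu x nu)(A x B) = mu(A) * nu(B).
  mu(A) = 1.
  nu(B) = 5.
  (mu x nu)(A x B) = 1 * 5 = 5.

5


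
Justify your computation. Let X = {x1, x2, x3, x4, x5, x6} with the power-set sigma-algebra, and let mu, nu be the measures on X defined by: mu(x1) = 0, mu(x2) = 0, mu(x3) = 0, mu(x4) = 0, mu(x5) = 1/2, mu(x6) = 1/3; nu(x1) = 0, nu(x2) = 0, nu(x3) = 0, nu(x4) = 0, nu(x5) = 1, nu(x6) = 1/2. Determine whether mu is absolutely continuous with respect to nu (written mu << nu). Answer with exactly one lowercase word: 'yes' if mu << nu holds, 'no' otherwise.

mu << nu means: every nu-null measurable set is also mu-null; equivalently, for every atom x, if nu({x}) = 0 then mu({x}) = 0.
Checking each atom:
  x1: nu = 0, mu = 0 -> consistent with mu << nu.
  x2: nu = 0, mu = 0 -> consistent with mu << nu.
  x3: nu = 0, mu = 0 -> consistent with mu << nu.
  x4: nu = 0, mu = 0 -> consistent with mu << nu.
  x5: nu = 1 > 0 -> no constraint.
  x6: nu = 1/2 > 0 -> no constraint.
No atom violates the condition. Therefore mu << nu.

yes


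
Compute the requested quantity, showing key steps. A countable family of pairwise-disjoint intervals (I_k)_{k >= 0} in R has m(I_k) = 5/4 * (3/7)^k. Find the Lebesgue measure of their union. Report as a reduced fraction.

By countable additivity of the Lebesgue measure on pairwise disjoint measurable sets,
  m(union_{k >= 0} I_k) = sum_{k >= 0} m(I_k) = sum_{k >= 0} a * r^k,
  with a = 5/4 and r = 3/7.
Since 0 < r = 3/7 < 1, the geometric series converges:
  sum_{k >= 0} a * r^k = a / (1 - r).
  = 5/4 / (1 - 3/7)
  = 5/4 / (4/7)
  = 35/16.

35/16


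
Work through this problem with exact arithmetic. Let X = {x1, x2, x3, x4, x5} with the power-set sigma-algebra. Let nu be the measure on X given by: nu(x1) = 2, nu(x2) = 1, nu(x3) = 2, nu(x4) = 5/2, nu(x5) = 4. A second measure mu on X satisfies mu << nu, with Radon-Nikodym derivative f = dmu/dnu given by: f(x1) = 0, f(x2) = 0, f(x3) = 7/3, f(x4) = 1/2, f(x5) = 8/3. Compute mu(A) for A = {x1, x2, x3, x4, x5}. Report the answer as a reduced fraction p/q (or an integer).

By the defining property of the Radon-Nikodym derivative, for every measurable set A,
  mu(A) = integral_A f dnu.
Since nu is a discrete measure concentrated on the atoms of X, the integral over A reduces to the sum
  mu(A) = sum_{x in A} f(x) * nu({x}).
Computing each term:
  x1: f(x1) * nu(x1) = 0 * 2 = 0.
  x2: f(x2) * nu(x2) = 0 * 1 = 0.
  x3: f(x3) * nu(x3) = 7/3 * 2 = 14/3.
  x4: f(x4) * nu(x4) = 1/2 * 5/2 = 5/4.
  x5: f(x5) * nu(x5) = 8/3 * 4 = 32/3.
Summing: mu(A) = 0 + 0 + 14/3 + 5/4 + 32/3 = 199/12.

199/12


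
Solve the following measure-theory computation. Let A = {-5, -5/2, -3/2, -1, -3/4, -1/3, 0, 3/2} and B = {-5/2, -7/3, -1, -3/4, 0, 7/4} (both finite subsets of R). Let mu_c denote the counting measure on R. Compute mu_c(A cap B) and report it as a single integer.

Counting measure on a finite set equals cardinality. mu_c(A cap B) = |A cap B| (elements appearing in both).
Enumerating the elements of A that also lie in B gives 4 element(s).
So mu_c(A cap B) = 4.

4


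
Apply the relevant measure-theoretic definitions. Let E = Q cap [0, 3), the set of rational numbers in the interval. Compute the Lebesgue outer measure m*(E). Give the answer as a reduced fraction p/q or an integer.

Q cap [0, 3) is countable; list its elements as q_1, q_2, ... . Fix eps > 0 and cover the k-th point by an interval of length eps * 2^(-k). The cover has total length eps * sum_{k>=1} 2^(-k) = eps, so by definition of outer measure m*(Q cap [0, 3)) <= eps. Since eps was arbitrary and m* >= 0, the outer measure is 0.

0


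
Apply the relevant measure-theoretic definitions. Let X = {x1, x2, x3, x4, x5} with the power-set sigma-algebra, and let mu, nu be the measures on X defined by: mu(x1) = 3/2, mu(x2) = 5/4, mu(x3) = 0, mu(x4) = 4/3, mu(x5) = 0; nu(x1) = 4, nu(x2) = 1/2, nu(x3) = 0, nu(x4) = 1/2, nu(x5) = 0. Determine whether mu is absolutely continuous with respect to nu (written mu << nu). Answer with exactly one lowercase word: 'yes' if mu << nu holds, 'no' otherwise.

mu << nu means: every nu-null measurable set is also mu-null; equivalently, for every atom x, if nu({x}) = 0 then mu({x}) = 0.
Checking each atom:
  x1: nu = 4 > 0 -> no constraint.
  x2: nu = 1/2 > 0 -> no constraint.
  x3: nu = 0, mu = 0 -> consistent with mu << nu.
  x4: nu = 1/2 > 0 -> no constraint.
  x5: nu = 0, mu = 0 -> consistent with mu << nu.
No atom violates the condition. Therefore mu << nu.

yes


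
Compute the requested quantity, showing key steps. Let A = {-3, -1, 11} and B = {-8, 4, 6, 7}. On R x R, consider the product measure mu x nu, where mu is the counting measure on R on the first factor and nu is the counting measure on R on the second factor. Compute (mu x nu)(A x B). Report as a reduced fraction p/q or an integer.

For a measurable rectangle A x B, the product measure satisfies
  (mu x nu)(A x B) = mu(A) * nu(B).
  mu(A) = 3.
  nu(B) = 4.
  (mu x nu)(A x B) = 3 * 4 = 12.

12


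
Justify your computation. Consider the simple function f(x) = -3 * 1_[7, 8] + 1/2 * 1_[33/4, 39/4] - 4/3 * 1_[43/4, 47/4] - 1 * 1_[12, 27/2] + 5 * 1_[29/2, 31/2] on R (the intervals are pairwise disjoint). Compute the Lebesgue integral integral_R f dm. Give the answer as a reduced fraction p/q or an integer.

For a simple function f = sum_i c_i * 1_{A_i} with disjoint A_i,
  integral f dm = sum_i c_i * m(A_i).
Lengths of the A_i:
  m(A_1) = 8 - 7 = 1.
  m(A_2) = 39/4 - 33/4 = 3/2.
  m(A_3) = 47/4 - 43/4 = 1.
  m(A_4) = 27/2 - 12 = 3/2.
  m(A_5) = 31/2 - 29/2 = 1.
Contributions c_i * m(A_i):
  (-3) * (1) = -3.
  (1/2) * (3/2) = 3/4.
  (-4/3) * (1) = -4/3.
  (-1) * (3/2) = -3/2.
  (5) * (1) = 5.
Total: -3 + 3/4 - 4/3 - 3/2 + 5 = -1/12.

-1/12


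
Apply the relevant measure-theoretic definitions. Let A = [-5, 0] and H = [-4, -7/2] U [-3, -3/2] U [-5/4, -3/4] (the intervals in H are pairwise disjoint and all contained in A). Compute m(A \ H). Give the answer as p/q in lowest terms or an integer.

The ambient interval has length m(A) = 0 - (-5) = 5.
Since the holes are disjoint and sit inside A, by finite additivity
  m(H) = sum_i (b_i - a_i), and m(A \ H) = m(A) - m(H).
Computing the hole measures:
  m(H_1) = -7/2 - (-4) = 1/2.
  m(H_2) = -3/2 - (-3) = 3/2.
  m(H_3) = -3/4 - (-5/4) = 1/2.
Summed: m(H) = 1/2 + 3/2 + 1/2 = 5/2.
So m(A \ H) = 5 - 5/2 = 5/2.

5/2


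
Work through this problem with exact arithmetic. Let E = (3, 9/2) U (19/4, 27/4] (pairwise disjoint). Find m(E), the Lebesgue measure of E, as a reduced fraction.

For pairwise disjoint intervals, m(union_i I_i) = sum_i m(I_i),
and m is invariant under swapping open/closed endpoints (single points have measure 0).
So m(E) = sum_i (b_i - a_i).
  I_1 has length 9/2 - 3 = 3/2.
  I_2 has length 27/4 - 19/4 = 2.
Summing:
  m(E) = 3/2 + 2 = 7/2.

7/2


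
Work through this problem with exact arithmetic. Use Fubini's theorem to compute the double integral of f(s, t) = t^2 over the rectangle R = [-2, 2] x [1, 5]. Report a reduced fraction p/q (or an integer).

f(s, t) is a tensor product of a function of s and a function of t, and both factors are bounded continuous (hence Lebesgue integrable) on the rectangle, so Fubini's theorem applies:
  integral_R f d(m x m) = (integral_a1^b1 1 ds) * (integral_a2^b2 t^2 dt).
Inner integral in s: integral_{-2}^{2} 1 ds = (2^1 - (-2)^1)/1
  = 4.
Inner integral in t: integral_{1}^{5} t^2 dt = (5^3 - 1^3)/3
  = 124/3.
Product: (4) * (124/3) = 496/3.

496/3


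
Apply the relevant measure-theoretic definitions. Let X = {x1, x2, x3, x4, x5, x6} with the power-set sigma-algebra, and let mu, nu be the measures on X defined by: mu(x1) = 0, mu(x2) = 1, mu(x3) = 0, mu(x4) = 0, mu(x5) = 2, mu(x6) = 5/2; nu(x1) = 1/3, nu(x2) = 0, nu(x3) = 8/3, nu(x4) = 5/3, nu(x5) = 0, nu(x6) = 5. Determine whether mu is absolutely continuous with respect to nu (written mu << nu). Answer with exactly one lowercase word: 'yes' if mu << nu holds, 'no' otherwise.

mu << nu means: every nu-null measurable set is also mu-null; equivalently, for every atom x, if nu({x}) = 0 then mu({x}) = 0.
Checking each atom:
  x1: nu = 1/3 > 0 -> no constraint.
  x2: nu = 0, mu = 1 > 0 -> violates mu << nu.
  x3: nu = 8/3 > 0 -> no constraint.
  x4: nu = 5/3 > 0 -> no constraint.
  x5: nu = 0, mu = 2 > 0 -> violates mu << nu.
  x6: nu = 5 > 0 -> no constraint.
The atom(s) x2, x5 violate the condition (nu = 0 but mu > 0). Therefore mu is NOT absolutely continuous w.r.t. nu.

no


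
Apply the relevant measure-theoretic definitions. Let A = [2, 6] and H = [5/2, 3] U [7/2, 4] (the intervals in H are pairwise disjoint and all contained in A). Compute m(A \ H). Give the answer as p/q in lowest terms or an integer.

The ambient interval has length m(A) = 6 - 2 = 4.
Since the holes are disjoint and sit inside A, by finite additivity
  m(H) = sum_i (b_i - a_i), and m(A \ H) = m(A) - m(H).
Computing the hole measures:
  m(H_1) = 3 - 5/2 = 1/2.
  m(H_2) = 4 - 7/2 = 1/2.
Summed: m(H) = 1/2 + 1/2 = 1.
So m(A \ H) = 4 - 1 = 3.

3


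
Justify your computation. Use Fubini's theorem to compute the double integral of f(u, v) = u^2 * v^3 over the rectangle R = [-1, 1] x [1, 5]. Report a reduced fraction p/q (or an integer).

f(u, v) is a tensor product of a function of u and a function of v, and both factors are bounded continuous (hence Lebesgue integrable) on the rectangle, so Fubini's theorem applies:
  integral_R f d(m x m) = (integral_a1^b1 u^2 du) * (integral_a2^b2 v^3 dv).
Inner integral in u: integral_{-1}^{1} u^2 du = (1^3 - (-1)^3)/3
  = 2/3.
Inner integral in v: integral_{1}^{5} v^3 dv = (5^4 - 1^4)/4
  = 156.
Product: (2/3) * (156) = 104.

104


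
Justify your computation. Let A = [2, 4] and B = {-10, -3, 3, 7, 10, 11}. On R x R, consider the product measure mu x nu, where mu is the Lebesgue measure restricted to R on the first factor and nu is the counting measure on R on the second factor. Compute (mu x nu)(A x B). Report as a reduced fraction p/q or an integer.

For a measurable rectangle A x B, the product measure satisfies
  (mu x nu)(A x B) = mu(A) * nu(B).
  mu(A) = 2.
  nu(B) = 6.
  (mu x nu)(A x B) = 2 * 6 = 12.

12
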